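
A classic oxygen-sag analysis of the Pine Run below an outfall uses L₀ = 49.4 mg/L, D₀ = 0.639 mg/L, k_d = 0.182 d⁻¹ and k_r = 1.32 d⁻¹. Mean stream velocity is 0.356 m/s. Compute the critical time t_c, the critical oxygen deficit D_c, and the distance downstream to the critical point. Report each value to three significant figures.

t_c ≈ 1.67 d; D_c ≈ 5.03 mg/L; x_c ≈ 51.3 km

With k_r/k_d = 7.253 and 1 − D₀(k_r−k_d)/(k_d L₀) = 0.9191,
t_c = ln(7.253 × 0.9191) / (1.32 − 0.182) = ln(6.666) / 1.138 = 1.897/1.138 = 1.667 d.
L(t_c) = L₀ e^(−k_d t_c) = 49.4 × 0.7383 = 36.47 mg/L, and at the critical point k_r D_c = k_d L, so D_c = (0.182/1.32) × 36.47 = 5.029 mg/L.
x_c = v t_c = 0.356 m/s × 1.667 d × 86400 s/d = 51270 m ≈ 51.3 km.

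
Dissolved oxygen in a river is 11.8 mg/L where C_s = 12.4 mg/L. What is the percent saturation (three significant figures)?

95.2 % saturation

% saturation = C/C_s × 100 = 11.8/12.4 × 100 = 95.2 %.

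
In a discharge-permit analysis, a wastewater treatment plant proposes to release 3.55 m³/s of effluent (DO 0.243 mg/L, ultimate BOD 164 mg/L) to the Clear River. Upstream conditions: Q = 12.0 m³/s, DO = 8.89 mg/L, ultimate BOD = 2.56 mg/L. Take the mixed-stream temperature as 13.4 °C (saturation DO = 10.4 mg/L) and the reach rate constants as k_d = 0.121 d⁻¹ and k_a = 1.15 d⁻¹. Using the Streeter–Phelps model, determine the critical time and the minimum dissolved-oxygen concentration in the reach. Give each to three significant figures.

t_c ≈ 0.834 d; minimum DO ≈ 6.65 mg/L

Mixed DO = (12.0×8.89 + 3.55×0.243)/(12.0+3.55) = 107.5/15.55 = 6.916 mg/L.
Mixed L₀ = (12.0×2.56 + 3.55×164)/(15.55) = 612.9/15.55 = 39.42 mg/L.
Initial deficit D₀ = C_s − DO₀ = 10.4 − 6.916 = 3.484 mg/L.
t_c = (1/1.029) ln[(1.15/0.121)(1 − 3.484×1.029/(0.121×39.42))] = 0.9718 × ln(2.360) = 0.8344 d.
D_c = (0.121/1.15) × 39.42 × e^(−0.121×0.8344) = 0.1052 × 39.42 × 0.9040 = 3.749 mg/L.
Minimum DO = 10.4 − 3.749 = 6.651 mg/L.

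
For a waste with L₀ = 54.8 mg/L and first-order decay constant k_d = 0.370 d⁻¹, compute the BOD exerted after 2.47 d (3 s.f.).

y_t = L₀(1 − e^(−k_d t)) = 54.8 × (1 − e^(−0.370×2.47))
= 54.8 × (1 − 0.4010) = 54.8 × 0.5990 = 32.83 mg/L.

y ≈ 32.8 mg/L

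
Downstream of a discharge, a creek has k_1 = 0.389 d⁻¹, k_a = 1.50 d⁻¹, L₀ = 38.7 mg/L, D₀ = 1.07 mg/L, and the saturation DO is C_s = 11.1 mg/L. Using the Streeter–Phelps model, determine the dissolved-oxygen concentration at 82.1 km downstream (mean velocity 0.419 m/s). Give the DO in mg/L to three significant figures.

DO ≈ 5.91 mg/L

Travel time t = x/v = 82.1 km / (0.419 m/s) = 82100 m / 0.419 m/s = 195900 s = 2.268 d.
k_1 L₀/(k_a−k_1) = 0.389×38.7/(1.50−0.389) = 15.05/1.111 = 13.55 mg/L.
e^(−k_1 t) = e^(−0.389×2.268) = 0.4139; e^(−k_a t) = e^(−1.50×2.268) = 0.03331.
D = 13.55 × (0.4139 − 0.03331) + 1.07 × 0.03331 = 5.157 + 0.03565 = 5.192 mg/L.
DO = C_s − D = 11.1 − 5.192 = 5.908 mg/L.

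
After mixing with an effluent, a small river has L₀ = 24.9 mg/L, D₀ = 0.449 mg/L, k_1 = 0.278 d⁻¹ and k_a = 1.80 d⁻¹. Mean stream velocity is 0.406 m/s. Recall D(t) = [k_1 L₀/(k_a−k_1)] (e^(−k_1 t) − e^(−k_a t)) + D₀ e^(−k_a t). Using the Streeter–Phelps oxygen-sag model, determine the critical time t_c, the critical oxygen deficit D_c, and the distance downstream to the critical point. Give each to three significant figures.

With k_a/k_1 = 6.475 and 1 − D₀(k_a−k_1)/(k_1 L₀) = 0.9013,
t_c = ln(6.475 × 0.9013) / (1.80 − 0.278) = ln(5.836) / 1.522 = 1.764/1.522 = 1.159 d.
L(t_c) = L₀ e^(−k_1 t_c) = 24.9 × 0.7246 = 18.04 mg/L, and at the critical point k_a D_c = k_1 L, so D_c = (0.278/1.80) × 18.04 = 2.786 mg/L.
x_c = v t_c = 0.406 m/s × 1.159 d × 86400 s/d = 40660 m ≈ 40.7 km.

t_c ≈ 1.16 d; D_c ≈ 2.79 mg/L; x_c ≈ 40.7 km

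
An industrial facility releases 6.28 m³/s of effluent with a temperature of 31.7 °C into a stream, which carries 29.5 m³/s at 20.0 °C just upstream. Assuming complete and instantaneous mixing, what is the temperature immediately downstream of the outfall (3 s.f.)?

22.1 °C

Flow-weighted mixing: C = (Q_r C_r + Q_w C_w)/(Q_r + Q_w)
= (29.5×20.0 + 6.28×31.7)/(29.5 + 6.28) = 789.1/35.78 = 22.05 °C.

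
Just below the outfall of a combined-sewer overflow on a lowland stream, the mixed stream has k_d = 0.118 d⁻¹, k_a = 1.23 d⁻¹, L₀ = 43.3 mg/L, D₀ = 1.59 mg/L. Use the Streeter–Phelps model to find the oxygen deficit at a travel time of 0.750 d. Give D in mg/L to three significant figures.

k_d L₀/(k_a−k_d) = 0.118×43.3/(1.23−0.118) = 5.109/1.112 = 4.595 mg/L.
e^(−k_d t) = e^(−0.118×0.7500) = 0.9153; e^(−k_a t) = e^(−1.23×0.7500) = 0.3975.
D = 4.595 × (0.9153 − 0.3975) + 1.59 × 0.3975 = 2.379 + 0.6321 = 3.011 mg/L.

D ≈ 3.01 mg/L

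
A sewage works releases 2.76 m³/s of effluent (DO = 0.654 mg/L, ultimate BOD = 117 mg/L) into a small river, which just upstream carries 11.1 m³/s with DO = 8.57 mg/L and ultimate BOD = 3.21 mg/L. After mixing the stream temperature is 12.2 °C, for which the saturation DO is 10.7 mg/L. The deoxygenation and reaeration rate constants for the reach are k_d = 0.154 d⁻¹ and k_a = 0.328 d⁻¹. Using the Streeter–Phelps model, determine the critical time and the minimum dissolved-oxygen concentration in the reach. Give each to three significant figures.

Mixed DO = (11.1×8.57 + 2.76×0.654)/(11.1+2.76) = 96.93/13.86 = 6.994 mg/L.
Mixed L₀ = (11.1×3.21 + 2.76×117)/(13.86) = 358.6/13.86 = 25.87 mg/L.
Initial deficit D₀ = C_s − DO₀ = 10.7 − 6.994 = 3.706 mg/L.
t_c = (1/0.1740) ln[(0.328/0.154)(1 − 3.706×0.1740/(0.154×25.87))] = 5.747 × ln(1.785) = 3.330 d.
D_c = (0.154/0.328) × 25.87 × e^(−0.154×3.330) = 0.4695 × 25.87 × 0.5988 = 7.273 mg/L.
Minimum DO = 10.7 − 7.273 = 3.427 mg/L.

t_c ≈ 3.33 d; minimum DO ≈ 3.43 mg/L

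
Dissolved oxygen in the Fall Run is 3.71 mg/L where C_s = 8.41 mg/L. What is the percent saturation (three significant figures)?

% saturation = C/C_s × 100 = 3.71/8.41 × 100 = 44.1 %.

44.1 % saturation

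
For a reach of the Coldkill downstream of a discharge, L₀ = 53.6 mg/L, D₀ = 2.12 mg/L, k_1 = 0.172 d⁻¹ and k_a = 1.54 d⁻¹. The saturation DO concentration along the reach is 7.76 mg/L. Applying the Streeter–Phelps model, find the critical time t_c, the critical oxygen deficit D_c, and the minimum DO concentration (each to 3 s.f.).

t_c ≈ 1.33 d; D_c ≈ 4.77 mg/L; min DO ≈ 2.99 mg/L

With k_a/k_1 = 8.953 and 1 − D₀(k_a−k_1)/(k_1 L₀) = 0.6854,
t_c = ln(8.953 × 0.6854) / (1.54 − 0.172) = ln(6.137) / 1.368 = 1.814/1.368 = 1.326 d.
D_c = (k_1/k_a) L₀ e^(−k_1 t_c) = (0.172/1.54) × 53.6 × e^(−0.172×1.326) = 0.1117 × 53.6 × 0.7960 = 4.765 mg/L.
Minimum DO = C_s − D_c = 7.76 − 4.765 = 2.995 mg/L.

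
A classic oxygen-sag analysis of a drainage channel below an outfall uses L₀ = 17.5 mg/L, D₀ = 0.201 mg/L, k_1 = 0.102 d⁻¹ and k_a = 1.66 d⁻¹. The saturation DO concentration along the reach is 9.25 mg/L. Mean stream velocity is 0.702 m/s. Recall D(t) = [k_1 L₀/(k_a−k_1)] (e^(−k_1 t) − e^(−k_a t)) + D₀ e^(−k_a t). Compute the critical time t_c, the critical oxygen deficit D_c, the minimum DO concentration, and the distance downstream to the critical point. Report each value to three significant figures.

t_c = [1/(k_a−k_1)] ln[(k_a/k_1)(1 − D₀(k_a−k_1)/(k_1 L₀))]
= [1/(1.66−0.102)] ln[(1.66/0.102)(1 − 0.201×1.558/(0.102×17.5))]
= (1/1.558) ln[16.27 × 0.8246] = 0.6418 × ln(13.42) = 0.6418 × 2.597 = 1.667 d.
L(t_c) = L₀ e^(−k_1 t_c) = 17.5 × 0.8437 = 14.76 mg/L, and at the critical point k_a D_c = k_1 L, so D_c = (0.102/1.66) × 14.76 = 0.9072 mg/L.
Minimum DO = C_s − D_c = 9.25 − 0.9072 = 8.343 mg/L.
x_c = v t_c = 0.702 m/s × 1.667 d × 86400 s/d = 101100 m ≈ 101 km.

t_c ≈ 1.67 d; D_c ≈ 0.907 mg/L; min DO ≈ 8.34 mg/L; x_c ≈ 101 km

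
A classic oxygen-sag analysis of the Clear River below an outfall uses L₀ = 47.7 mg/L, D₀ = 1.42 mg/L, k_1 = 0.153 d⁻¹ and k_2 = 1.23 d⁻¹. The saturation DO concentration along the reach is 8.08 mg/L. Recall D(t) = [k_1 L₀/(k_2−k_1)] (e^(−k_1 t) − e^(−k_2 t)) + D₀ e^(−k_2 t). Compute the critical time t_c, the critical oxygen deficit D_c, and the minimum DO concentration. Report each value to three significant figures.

t_c ≈ 1.72 d; D_c ≈ 4.56 mg/L; min DO ≈ 3.52 mg/L

With k_2/k_1 = 8.039 and 1 − D₀(k_2−k_1)/(k_1 L₀) = 0.7904,
t_c = ln(8.039 × 0.7904) / (1.23 − 0.153) = ln(6.355) / 1.077 = 1.849/1.077 = 1.717 d.
L(t_c) = L₀ e^(−k_1 t_c) = 47.7 × 0.7690 = 36.68 mg/L, and at the critical point k_2 D_c = k_1 L, so D_c = (0.153/1.23) × 36.68 = 4.563 mg/L.
Minimum DO = C_s − D_c = 8.08 − 4.563 = 3.517 mg/L.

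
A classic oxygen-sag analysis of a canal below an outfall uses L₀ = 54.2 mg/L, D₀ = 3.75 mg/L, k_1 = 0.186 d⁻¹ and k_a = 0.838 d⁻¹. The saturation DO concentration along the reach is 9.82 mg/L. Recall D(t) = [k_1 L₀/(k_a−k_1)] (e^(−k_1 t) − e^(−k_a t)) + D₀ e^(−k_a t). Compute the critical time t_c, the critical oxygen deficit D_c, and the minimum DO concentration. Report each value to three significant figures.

With k_a/k_1 = 4.505 and 1 − D₀(k_a−k_1)/(k_1 L₀) = 0.7575,
t_c = ln(4.505 × 0.7575) / (0.838 − 0.186) = ln(3.413) / 0.6520 = 1.227/0.6520 = 1.883 d.
D_c = (k_1/k_a) L₀ e^(−k_1 t_c) = (0.186/0.838) × 54.2 × e^(−0.186×1.883) = 0.2220 × 54.2 × 0.7046 = 8.476 mg/L.
Minimum DO = C_s − D_c = 9.82 − 8.476 = 1.344 mg/L.

t_c ≈ 1.88 d; D_c ≈ 8.48 mg/L; min DO ≈ 1.34 mg/L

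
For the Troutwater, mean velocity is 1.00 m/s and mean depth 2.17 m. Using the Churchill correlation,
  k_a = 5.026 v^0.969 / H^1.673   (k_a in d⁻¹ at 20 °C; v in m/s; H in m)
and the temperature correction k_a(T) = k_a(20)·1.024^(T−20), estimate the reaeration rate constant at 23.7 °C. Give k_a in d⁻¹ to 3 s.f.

k_a(20) = 5.026 × 1.00^0.969 / 2.17^1.673 = 5.026 × 1.000 / 3.655 = 1.375 d⁻¹.
k_a(23.7) = 1.375 × 1.024^(23.7−20) = 1.375 × 1.092 = 1.501 d⁻¹.

k_a ≈ 1.50 d⁻¹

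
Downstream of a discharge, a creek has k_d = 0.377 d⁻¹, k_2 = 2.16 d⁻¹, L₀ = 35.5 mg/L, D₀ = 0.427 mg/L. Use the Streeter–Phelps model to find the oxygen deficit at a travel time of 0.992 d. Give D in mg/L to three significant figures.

k_d L₀/(k_2−k_d) = 0.377×35.5/(2.16−0.377) = 13.38/1.783 = 7.506 mg/L.
e^(−k_d t) = e^(−0.377×0.9920) = 0.6880; e^(−k_2 t) = e^(−2.16×0.9920) = 0.1173.
D = 7.506 × (0.6880 − 0.1173) + 0.427 × 0.1173 = 4.283 + 0.05010 = 4.334 mg/L.

D ≈ 4.33 mg/L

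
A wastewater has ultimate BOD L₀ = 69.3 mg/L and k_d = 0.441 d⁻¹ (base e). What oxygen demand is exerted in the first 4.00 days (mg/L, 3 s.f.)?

y ≈ 57.4 mg/L

y_t = L₀(1 − e^(−k_d t)) = 69.3 × (1 − e^(−0.441×4.00))
= 69.3 × (1 − 0.1714) = 69.3 × 0.8286 = 57.42 mg/L.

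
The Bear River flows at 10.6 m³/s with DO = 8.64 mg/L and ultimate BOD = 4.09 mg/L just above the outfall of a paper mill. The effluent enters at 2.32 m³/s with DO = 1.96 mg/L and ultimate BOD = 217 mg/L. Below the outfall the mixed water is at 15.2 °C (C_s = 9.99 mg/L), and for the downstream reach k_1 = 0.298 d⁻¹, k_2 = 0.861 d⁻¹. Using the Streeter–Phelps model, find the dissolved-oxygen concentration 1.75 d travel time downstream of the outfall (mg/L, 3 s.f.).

DO ≈ 1.09 mg/L

Mixed DO = (10.6×8.64 + 2.32×1.96)/(10.6+2.32) = 96.13/12.92 = 7.440 mg/L.
Mixed L₀ = (10.6×4.09 + 2.32×217)/(12.92) = 546.8/12.92 = 42.32 mg/L.
Initial deficit D₀ = C_s − DO₀ = 9.99 − 7.440 = 2.550 mg/L.
D(1.75) = [0.298×42.32/(0.861−0.298)](e^(−0.298×1.75) − e^(−0.861×1.75)) + 2.550 e^(−0.861×1.75)
= 22.40 × (0.5936 − 0.2216) + 2.550 × 0.2216 = 8.898 mg/L.
DO = 9.99 − 8.898 = 1.092 mg/L.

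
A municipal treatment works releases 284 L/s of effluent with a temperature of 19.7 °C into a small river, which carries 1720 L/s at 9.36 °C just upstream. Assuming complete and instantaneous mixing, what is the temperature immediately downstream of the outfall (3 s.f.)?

Flow-weighted mixing: C = (Q_r C_r + Q_w C_w)/(Q_r + Q_w)
= (1720×9.36 + 284×19.7)/(1720 + 284) = 21690/2004 = 10.83 °C.

10.8 °C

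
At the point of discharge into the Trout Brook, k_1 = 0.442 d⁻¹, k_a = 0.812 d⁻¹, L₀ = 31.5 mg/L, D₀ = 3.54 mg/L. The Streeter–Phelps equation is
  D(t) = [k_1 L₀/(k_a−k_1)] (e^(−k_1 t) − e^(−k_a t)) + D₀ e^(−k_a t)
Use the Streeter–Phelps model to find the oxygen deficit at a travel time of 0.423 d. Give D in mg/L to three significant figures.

D ≈ 7.03 mg/L

k_1 L₀/(k_a−k_1) = 0.442×31.5/(0.812−0.442) = 13.92/0.3700 = 37.63 mg/L.
e^(−k_1 t) = e^(−0.442×0.4230) = 0.8295; e^(−k_a t) = e^(−0.812×0.4230) = 0.7093.
D = 37.63 × (0.8295 − 0.7093) + 3.54 × 0.7093 = 4.522 + 2.511 = 7.033 mg/L.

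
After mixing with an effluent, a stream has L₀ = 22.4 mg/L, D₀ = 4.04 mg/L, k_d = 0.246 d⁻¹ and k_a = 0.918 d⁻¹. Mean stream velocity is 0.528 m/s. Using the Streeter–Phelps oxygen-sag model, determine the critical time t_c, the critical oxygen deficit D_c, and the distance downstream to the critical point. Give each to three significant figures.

At the critical point dD/dt = 0, so k_d L₀ e^(−k_d t) = k_a D. Substituting D(t) from the Streeter–Phelps equation and solving for t gives
t_c = ln[(k_a/k_d)(1 − D₀(k_a−k_d)/(k_d L₀))] / (k_a−k_d).
Here k_a−k_d = 0.6720 d⁻¹ and 1 − D₀(k_a−k_d)/(k_d L₀) = 1 − 4.04×0.6720/(0.246×22.4) = 0.5073, so
t_c = ln(3.732 × 0.5073) / 0.6720 = 0.6382 / 0.6720 = 0.9498 d.
D_c = (k_d/k_a) L₀ e^(−k_d t_c) = (0.246/0.918) × 22.4 × e^(−0.246×0.9498) = 0.2680 × 22.4 × 0.7916 = 4.752 mg/L.
x_c = v t_c = 0.528 m/s × 0.9498 d × 86400 s/d = 43330 m ≈ 43.3 km.

t_c ≈ 0.950 d; D_c ≈ 4.75 mg/L; x_c ≈ 43.3 km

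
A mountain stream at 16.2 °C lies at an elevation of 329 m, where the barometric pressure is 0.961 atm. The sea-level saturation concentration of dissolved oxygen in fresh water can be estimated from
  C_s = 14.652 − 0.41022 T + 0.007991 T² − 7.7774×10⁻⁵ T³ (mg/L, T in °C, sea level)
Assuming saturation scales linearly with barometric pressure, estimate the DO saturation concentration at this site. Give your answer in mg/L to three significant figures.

At sea level: C_s = 14.652 − 0.41022×16.2 + 0.007991×16.2² − 7.7774×10⁻⁵×16.2³ = 9.773 mg/L.
Pressure correction: C_s' = 9.773 × 0.961 = 9.392 mg/L.

C_s ≈ 9.39 mg/L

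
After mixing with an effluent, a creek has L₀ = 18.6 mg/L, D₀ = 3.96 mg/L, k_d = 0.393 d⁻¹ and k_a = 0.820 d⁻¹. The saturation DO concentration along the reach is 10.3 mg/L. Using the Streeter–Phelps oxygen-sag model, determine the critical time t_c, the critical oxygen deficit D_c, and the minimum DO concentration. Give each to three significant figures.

t_c ≈ 1.11 d; D_c ≈ 5.77 mg/L; min DO ≈ 4.53 mg/L

At the critical point dD/dt = 0, so k_d L₀ e^(−k_d t) = k_a D. Substituting D(t) from the Streeter–Phelps equation and solving for t gives
t_c = ln[(k_a/k_d)(1 − D₀(k_a−k_d)/(k_d L₀))] / (k_a−k_d).
Here k_a−k_d = 0.4270 d⁻¹ and 1 − D₀(k_a−k_d)/(k_d L₀) = 1 − 3.96×0.4270/(0.393×18.6) = 0.7687, so
t_c = ln(2.087 × 0.7687) / 0.4270 = 0.4724 / 0.4270 = 1.106 d.
L(t_c) = L₀ e^(−k_d t_c) = 18.6 × 0.6474 = 12.04 mg/L, and at the critical point k_a D_c = k_d L, so D_c = (0.393/0.820) × 12.04 = 5.771 mg/L.
Minimum DO = C_s − D_c = 10.3 − 5.771 = 4.529 mg/L.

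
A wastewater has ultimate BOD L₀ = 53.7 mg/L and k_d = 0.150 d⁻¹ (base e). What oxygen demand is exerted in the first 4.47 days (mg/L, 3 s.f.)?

y_t = L₀(1 − e^(−k_d t)) = 53.7 × (1 − e^(−0.150×4.47))
= 53.7 × (1 − 0.5115) = 53.7 × 0.4885 = 26.23 mg/L.

y ≈ 26.2 mg/L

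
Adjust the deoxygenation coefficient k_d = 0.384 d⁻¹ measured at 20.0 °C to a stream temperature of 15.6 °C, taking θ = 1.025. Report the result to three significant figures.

k_d ≈ 0.344 d⁻¹

k_d(T₂) = k_d(T₁) · θ^(T₂−T₁) = 0.384 × 1.025^(15.6−20.0)
= 0.384 × 1.025^-4.40 = 0.384 × 0.8970 = 0.3445 d⁻¹.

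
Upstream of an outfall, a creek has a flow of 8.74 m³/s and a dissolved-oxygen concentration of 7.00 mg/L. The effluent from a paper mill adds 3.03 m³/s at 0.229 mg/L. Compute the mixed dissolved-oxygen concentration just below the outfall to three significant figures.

Flow-weighted mixing: C = (Q_r C_r + Q_w C_w)/(Q_r + Q_w)
= (8.74×7.00 + 3.03×0.229)/(8.74 + 3.03) = 61.87/11.77 = 5.257 mg/L.

5.26 mg/L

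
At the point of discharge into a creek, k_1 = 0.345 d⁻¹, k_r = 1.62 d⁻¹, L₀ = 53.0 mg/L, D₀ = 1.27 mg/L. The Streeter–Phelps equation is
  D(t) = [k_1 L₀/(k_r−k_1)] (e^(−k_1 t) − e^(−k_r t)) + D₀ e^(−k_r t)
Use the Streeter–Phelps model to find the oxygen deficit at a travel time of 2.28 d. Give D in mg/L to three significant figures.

D ≈ 6.21 mg/L

k_1 L₀/(k_r−k_1) = 0.345×53.0/(1.62−0.345) = 18.29/1.275 = 14.34 mg/L.
e^(−k_1 t) = e^(−0.345×2.280) = 0.4554; e^(−k_r t) = e^(−1.62×2.280) = 0.02488.
D = 14.34 × (0.4554 − 0.02488) + 1.27 × 0.02488 = 6.174 + 0.03160 = 6.206 mg/L.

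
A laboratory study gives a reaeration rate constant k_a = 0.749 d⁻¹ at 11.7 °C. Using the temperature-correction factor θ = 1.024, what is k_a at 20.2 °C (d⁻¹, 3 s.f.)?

k_a(T₂) = k_a(T₁) · θ^(T₂−T₁) = 0.749 × 1.024^(20.2−11.7)
= 0.749 × 1.024^8.50 = 0.749 × 1.223 = 0.9163 d⁻¹.

k_a ≈ 0.916 d⁻¹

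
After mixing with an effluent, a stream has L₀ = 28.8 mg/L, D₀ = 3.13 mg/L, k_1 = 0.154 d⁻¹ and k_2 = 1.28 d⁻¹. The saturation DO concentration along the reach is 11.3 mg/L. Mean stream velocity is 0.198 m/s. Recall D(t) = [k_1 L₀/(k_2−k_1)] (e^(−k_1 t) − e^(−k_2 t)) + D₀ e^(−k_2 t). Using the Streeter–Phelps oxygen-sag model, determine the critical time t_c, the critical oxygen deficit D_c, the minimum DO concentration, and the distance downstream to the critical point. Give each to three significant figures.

t_c ≈ 0.475 d; D_c ≈ 3.22 mg/L; min DO ≈ 8.08 mg/L; x_c ≈ 8.12 km

t_c = [1/(k_2−k_1)] ln[(k_2/k_1)(1 − D₀(k_2−k_1)/(k_1 L₀))]
= [1/(1.28−0.154)] ln[(1.28/0.154)(1 − 3.13×1.126/(0.154×28.8))]
= (1/1.126) ln[8.312 × 0.2054] = 0.8881 × ln(1.707) = 0.8881 × 0.5347 = 0.4748 d.
L(t_c) = L₀ e^(−k_1 t_c) = 28.8 × 0.9295 = 26.77 mg/L, and at the critical point k_2 D_c = k_1 L, so D_c = (0.154/1.28) × 26.77 = 3.221 mg/L.
Minimum DO = C_s − D_c = 11.3 − 3.221 = 8.079 mg/L.
x_c = v t_c = 0.198 m/s × 0.4748 d × 86400 s/d = 8123 m ≈ 8.12 km.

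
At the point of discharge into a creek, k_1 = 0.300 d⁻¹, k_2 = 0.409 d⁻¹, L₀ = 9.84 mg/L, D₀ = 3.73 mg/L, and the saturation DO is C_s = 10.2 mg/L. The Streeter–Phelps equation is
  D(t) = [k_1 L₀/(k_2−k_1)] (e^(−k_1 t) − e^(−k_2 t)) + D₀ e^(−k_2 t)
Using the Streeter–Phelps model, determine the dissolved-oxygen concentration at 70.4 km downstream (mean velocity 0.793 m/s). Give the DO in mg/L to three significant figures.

Travel time t = x/v = 70.4 km / (0.793 m/s) = 70400 m / 0.793 m/s = 88780 s = 1.028 d.
k_1 L₀/(k_2−k_1) = 0.300×9.84/(0.409−0.300) = 2.952/0.1090 = 27.08 mg/L.
e^(−k_1 t) = e^(−0.300×1.028) = 0.7347; e^(−k_2 t) = e^(−0.409×1.028) = 0.6569.
D = 27.08 × (0.7347 − 0.6569) + 3.73 × 0.6569 = 2.108 + 2.450 = 4.558 mg/L.
DO = C_s − D = 10.2 − 4.558 = 5.642 mg/L.

DO ≈ 5.64 mg/L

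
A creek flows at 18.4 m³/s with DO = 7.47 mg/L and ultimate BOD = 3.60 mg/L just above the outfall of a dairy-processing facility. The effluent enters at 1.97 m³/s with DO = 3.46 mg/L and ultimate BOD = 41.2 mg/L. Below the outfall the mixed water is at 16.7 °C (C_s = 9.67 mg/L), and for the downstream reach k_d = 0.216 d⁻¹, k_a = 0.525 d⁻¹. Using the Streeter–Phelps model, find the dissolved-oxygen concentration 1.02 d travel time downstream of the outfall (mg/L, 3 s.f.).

DO ≈ 7.06 mg/L

Mixed DO = (18.4×7.47 + 1.97×3.46)/(18.4+1.97) = 144.3/20.37 = 7.082 mg/L.
Mixed L₀ = (18.4×3.60 + 1.97×41.2)/(20.37) = 147.4/20.37 = 7.236 mg/L.
Initial deficit D₀ = C_s − DO₀ = 9.67 − 7.082 = 2.588 mg/L.
D(1.02) = [0.216×7.236/(0.525−0.216)](e^(−0.216×1.02) − e^(−0.525×1.02)) + 2.588 e^(−0.525×1.02)
= 5.058 × (0.8023 − 0.5854) + 2.588 × 0.5854 = 2.612 mg/L.
DO = 9.67 − 2.612 = 7.058 mg/L.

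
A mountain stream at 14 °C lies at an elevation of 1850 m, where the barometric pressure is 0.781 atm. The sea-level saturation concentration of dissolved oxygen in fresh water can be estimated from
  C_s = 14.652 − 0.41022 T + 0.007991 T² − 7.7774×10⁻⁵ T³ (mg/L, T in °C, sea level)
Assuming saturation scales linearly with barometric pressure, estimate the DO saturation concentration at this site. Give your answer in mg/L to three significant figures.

C_s ≈ 8.01 mg/L

At sea level: C_s = 14.652 − 0.41022×14 + 0.007991×14² − 7.7774×10⁻⁵×14³ = 10.26 mg/L.
Pressure correction: C_s' = 10.26 × 0.781 = 8.014 mg/L.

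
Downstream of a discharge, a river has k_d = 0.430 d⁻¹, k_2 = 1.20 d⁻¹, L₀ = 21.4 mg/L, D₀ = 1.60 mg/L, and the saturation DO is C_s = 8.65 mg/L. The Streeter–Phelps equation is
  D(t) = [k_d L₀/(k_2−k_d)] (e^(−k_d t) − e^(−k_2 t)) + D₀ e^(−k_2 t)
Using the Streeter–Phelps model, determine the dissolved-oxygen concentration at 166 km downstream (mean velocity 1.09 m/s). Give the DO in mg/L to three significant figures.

Travel time t = x/v = 166 km / (1.09 m/s) = 166000 m / 1.09 m/s = 152300 s = 1.763 d.
k_d L₀/(k_2−k_d) = 0.430×21.4/(1.20−0.430) = 9.202/0.7700 = 11.95 mg/L.
e^(−k_d t) = e^(−0.430×1.763) = 0.4686; e^(−k_2 t) = e^(−1.20×1.763) = 0.1206.
D = 11.95 × (0.4686 − 0.1206) + 1.60 × 0.1206 = 4.159 + 0.1930 = 4.352 mg/L.
DO = C_s − D = 8.65 − 4.352 = 4.298 mg/L.

DO ≈ 4.30 mg/L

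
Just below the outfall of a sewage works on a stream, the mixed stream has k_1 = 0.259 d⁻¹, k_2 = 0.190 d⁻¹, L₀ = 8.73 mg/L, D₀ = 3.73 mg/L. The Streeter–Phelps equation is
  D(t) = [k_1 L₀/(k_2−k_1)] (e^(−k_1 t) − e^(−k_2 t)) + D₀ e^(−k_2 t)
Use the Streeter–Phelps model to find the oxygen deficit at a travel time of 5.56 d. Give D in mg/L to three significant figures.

D ≈ 4.93 mg/L

k_1 L₀/(k_2−k_1) = 0.259×8.73/(0.190−0.259) = 2.261/-0.06900 = -32.77 mg/L.
e^(−k_1 t) = e^(−0.259×5.560) = 0.2369; e^(−k_2 t) = e^(−0.190×5.560) = 0.3477.
D = -32.77 × (0.2369 − 0.3477) + 3.73 × 0.3477 = 3.630 + 1.297 = 4.927 mg/L.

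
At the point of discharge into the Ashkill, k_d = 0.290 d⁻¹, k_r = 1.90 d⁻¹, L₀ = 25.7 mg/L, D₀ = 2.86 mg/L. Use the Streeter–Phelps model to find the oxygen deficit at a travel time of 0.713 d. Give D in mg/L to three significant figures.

D ≈ 3.31 mg/L

k_d L₀/(k_r−k_d) = 0.290×25.7/(1.90−0.290) = 7.453/1.610 = 4.629 mg/L.
e^(−k_d t) = e^(−0.290×0.7130) = 0.8132; e^(−k_r t) = e^(−1.90×0.7130) = 0.2580.
D = 4.629 × (0.8132 − 0.2580) + 2.86 × 0.2580 = 2.570 + 0.7380 = 3.308 mg/L.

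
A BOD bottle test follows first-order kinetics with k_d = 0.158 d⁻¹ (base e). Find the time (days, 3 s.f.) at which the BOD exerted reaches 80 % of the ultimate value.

y/L₀ = 1 − e^(−k_d t) = 0.80 ⇒ e^(−k_d t) = 0.200
t = −ln(0.200) / 0.158 = 1.609 / 0.158 = 10.19 d.

t ≈ 10.2 d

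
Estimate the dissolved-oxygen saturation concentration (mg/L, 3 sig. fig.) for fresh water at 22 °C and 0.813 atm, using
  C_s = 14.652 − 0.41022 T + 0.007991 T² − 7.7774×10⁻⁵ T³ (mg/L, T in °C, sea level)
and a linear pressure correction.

C_s ≈ 7.05 mg/L

At sea level: C_s = 14.652 − 0.41022×22 + 0.007991×22² − 7.7774×10⁻⁵×22³ = 8.667 mg/L.
Pressure correction: C_s' = 8.667 × 0.813 = 7.046 mg/L.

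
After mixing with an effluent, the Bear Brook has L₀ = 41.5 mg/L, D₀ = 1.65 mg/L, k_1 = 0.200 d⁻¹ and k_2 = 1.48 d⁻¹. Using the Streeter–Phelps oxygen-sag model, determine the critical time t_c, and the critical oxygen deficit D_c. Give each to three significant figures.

t_c ≈ 1.33 d; D_c ≈ 4.29 mg/L

t_c = [1/(k_2−k_1)] ln[(k_2/k_1)(1 − D₀(k_2−k_1)/(k_1 L₀))]
= [1/(1.48−0.200)] ln[(1.48/0.200)(1 − 1.65×1.280/(0.200×41.5))]
= (1/1.280) ln[7.400 × 0.7455] = 0.7812 × ln(5.517) = 0.7812 × 1.708 = 1.334 d.
D_c = (k_1/k_2) L₀ e^(−k_1 t_c) = (0.200/1.48) × 41.5 × e^(−0.200×1.334) = 0.1351 × 41.5 × 0.7658 = 4.295 mg/L.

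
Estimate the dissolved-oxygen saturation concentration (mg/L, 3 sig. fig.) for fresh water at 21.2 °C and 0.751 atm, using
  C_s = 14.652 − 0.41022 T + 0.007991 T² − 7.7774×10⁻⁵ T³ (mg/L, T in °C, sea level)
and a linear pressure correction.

At sea level: C_s = 14.652 − 0.41022×21.2 + 0.007991×21.2² − 7.7774×10⁻⁵×21.2³ = 8.806 mg/L.
Pressure correction: C_s' = 8.806 × 0.751 = 6.613 mg/L.

C_s ≈ 6.61 mg/L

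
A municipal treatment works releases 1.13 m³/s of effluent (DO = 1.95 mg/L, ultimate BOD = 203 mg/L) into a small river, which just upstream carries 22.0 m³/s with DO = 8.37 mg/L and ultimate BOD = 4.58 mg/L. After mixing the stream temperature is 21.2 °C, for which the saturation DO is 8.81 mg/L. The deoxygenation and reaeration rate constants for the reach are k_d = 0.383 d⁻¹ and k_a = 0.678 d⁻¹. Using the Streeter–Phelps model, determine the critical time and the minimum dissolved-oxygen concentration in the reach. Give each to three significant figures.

Mixed DO = (22.0×8.37 + 1.13×1.95)/(22.0+1.13) = 186.3/23.13 = 8.056 mg/L.
Mixed L₀ = (22.0×4.58 + 1.13×203)/(23.13) = 330.1/23.13 = 14.27 mg/L.
Initial deficit D₀ = C_s − DO₀ = 8.81 − 8.056 = 0.7536 mg/L.
t_c = (1/0.2950) ln[(0.678/0.383)(1 − 0.7536×0.2950/(0.383×14.27))] = 3.390 × ln(1.698) = 1.795 d.
D_c = (0.383/0.678) × 14.27 × e^(−0.383×1.795) = 0.5649 × 14.27 × 0.5028 = 4.054 mg/L.
Minimum DO = 8.81 − 4.054 = 4.756 mg/L.

t_c ≈ 1.80 d; minimum DO ≈ 4.76 mg/L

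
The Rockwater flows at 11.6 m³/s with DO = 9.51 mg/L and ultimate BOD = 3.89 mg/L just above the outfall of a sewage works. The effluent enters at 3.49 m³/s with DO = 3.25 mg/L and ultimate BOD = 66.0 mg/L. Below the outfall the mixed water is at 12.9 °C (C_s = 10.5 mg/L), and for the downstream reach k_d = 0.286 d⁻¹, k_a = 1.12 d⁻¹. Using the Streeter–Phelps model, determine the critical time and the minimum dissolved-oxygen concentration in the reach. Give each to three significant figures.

Mixed DO = (11.6×9.51 + 3.49×3.25)/(11.6+3.49) = 121.7/15.09 = 8.062 mg/L.
Mixed L₀ = (11.6×3.89 + 3.49×66.0)/(15.09) = 275.5/15.09 = 18.25 mg/L.
Initial deficit D₀ = C_s − DO₀ = 10.5 − 8.062 = 2.438 mg/L.
t_c = (1/0.8340) ln[(1.12/0.286)(1 − 2.438×0.8340/(0.286×18.25))] = 1.199 × ln(2.391) = 1.045 d.
D_c = (0.286/1.12) × 18.25 × e^(−0.286×1.045) = 0.2554 × 18.25 × 0.7416 = 3.457 mg/L.
Minimum DO = 10.5 − 3.457 = 7.043 mg/L.

t_c ≈ 1.05 d; minimum DO ≈ 7.04 mg/L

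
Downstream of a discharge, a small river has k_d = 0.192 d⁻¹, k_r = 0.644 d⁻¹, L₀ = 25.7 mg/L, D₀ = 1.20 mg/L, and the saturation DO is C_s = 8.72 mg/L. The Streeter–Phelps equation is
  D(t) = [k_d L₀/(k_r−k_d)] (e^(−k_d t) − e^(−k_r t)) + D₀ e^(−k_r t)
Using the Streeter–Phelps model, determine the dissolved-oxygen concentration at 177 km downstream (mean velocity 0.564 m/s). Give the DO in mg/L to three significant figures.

DO ≈ 4.22 mg/L

Travel time t = x/v = 177 km / (0.564 m/s) = 177000 m / 0.564 m/s = 313800 s = 3.632 d.
k_d L₀/(k_r−k_d) = 0.192×25.7/(0.644−0.192) = 4.934/0.4520 = 10.92 mg/L.
e^(−k_d t) = e^(−0.192×3.632) = 0.4979; e^(−k_r t) = e^(−0.644×3.632) = 0.09641.
D = 10.92 × (0.4979 − 0.09641) + 1.20 × 0.09641 = 4.383 + 0.1157 = 4.498 mg/L.
DO = C_s − D = 8.72 − 4.498 = 4.222 mg/L.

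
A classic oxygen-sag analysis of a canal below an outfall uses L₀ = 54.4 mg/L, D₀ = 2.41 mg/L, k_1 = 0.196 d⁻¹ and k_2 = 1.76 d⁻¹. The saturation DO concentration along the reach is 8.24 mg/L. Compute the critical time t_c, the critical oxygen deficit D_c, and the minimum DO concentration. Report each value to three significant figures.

t_c ≈ 1.12 d; D_c ≈ 4.86 mg/L; min DO ≈ 3.38 mg/L

With k_2/k_1 = 8.980 and 1 − D₀(k_2−k_1)/(k_1 L₀) = 0.6465,
t_c = ln(8.980 × 0.6465) / (1.76 − 0.196) = ln(5.805) / 1.564 = 1.759/1.564 = 1.125 d.
L(t_c) = L₀ e^(−k_1 t_c) = 54.4 × 0.8022 = 43.64 mg/L, and at the critical point k_2 D_c = k_1 L, so D_c = (0.196/1.76) × 43.64 = 4.860 mg/L.
Minimum DO = C_s − D_c = 8.24 − 4.860 = 3.380 mg/L.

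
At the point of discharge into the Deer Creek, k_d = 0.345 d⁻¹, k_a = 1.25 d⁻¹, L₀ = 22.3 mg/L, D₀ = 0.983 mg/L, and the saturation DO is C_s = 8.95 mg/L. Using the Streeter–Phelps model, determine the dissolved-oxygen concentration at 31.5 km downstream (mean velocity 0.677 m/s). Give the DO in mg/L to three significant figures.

DO ≈ 5.73 mg/L

Travel time t = x/v = 31.5 km / (0.677 m/s) = 31500 m / 0.677 m/s = 46530 s = 0.5385 d.
k_d L₀/(k_a−k_d) = 0.345×22.3/(1.25−0.345) = 7.693/0.9050 = 8.501 mg/L.
e^(−k_d t) = e^(−0.345×0.5385) = 0.8304; e^(−k_a t) = e^(−1.25×0.5385) = 0.5101.
D = 8.501 × (0.8304 − 0.5101) + 0.983 × 0.5101 = 2.723 + 0.5014 = 3.225 mg/L.
DO = C_s − D = 8.95 − 3.225 = 5.725 mg/L.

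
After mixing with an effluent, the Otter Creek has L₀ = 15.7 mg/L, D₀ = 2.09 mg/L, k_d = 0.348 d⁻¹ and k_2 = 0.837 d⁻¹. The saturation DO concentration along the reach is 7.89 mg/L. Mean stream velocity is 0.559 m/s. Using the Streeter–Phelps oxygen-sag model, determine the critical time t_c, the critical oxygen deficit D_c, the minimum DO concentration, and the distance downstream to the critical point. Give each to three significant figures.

With k_2/k_d = 2.405 and 1 − D₀(k_2−k_d)/(k_d L₀) = 0.8129,
t_c = ln(2.405 × 0.8129) / (0.837 − 0.348) = ln(1.955) / 0.4890 = 0.6705/0.4890 = 1.371 d.
D_c = (k_d/k_2) L₀ e^(−k_d t_c) = (0.348/0.837) × 15.7 × e^(−0.348×1.371) = 0.4158 × 15.7 × 0.6205 = 4.051 mg/L.
Minimum DO = C_s − D_c = 7.89 − 4.051 = 3.839 mg/L.
x_c = v t_c = 0.559 m/s × 1.371 d × 86400 s/d = 66230 m ≈ 66.2 km.

t_c ≈ 1.37 d; D_c ≈ 4.05 mg/L; min DO ≈ 3.84 mg/L; x_c ≈ 66.2 km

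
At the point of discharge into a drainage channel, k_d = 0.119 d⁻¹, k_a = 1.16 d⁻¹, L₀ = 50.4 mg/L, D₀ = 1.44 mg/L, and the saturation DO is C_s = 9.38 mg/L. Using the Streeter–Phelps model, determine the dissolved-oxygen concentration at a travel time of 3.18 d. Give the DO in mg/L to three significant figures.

DO ≈ 5.54 mg/L

k_d L₀/(k_a−k_d) = 0.119×50.4/(1.16−0.119) = 5.998/1.041 = 5.761 mg/L.
e^(−k_d t) = e^(−0.119×3.180) = 0.6849; e^(−k_a t) = e^(−1.16×3.180) = 0.02500.
D = 5.761 × (0.6849 − 0.02500) + 1.44 × 0.02500 = 3.802 + 0.03600 = 3.838 mg/L.
DO = C_s − D = 9.38 − 3.838 = 5.542 mg/L.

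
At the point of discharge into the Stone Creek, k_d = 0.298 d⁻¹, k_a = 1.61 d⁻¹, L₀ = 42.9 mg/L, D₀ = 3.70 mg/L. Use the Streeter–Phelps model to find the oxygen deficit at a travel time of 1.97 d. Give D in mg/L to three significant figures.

D ≈ 5.16 mg/L

k_d L₀/(k_a−k_d) = 0.298×42.9/(1.61−0.298) = 12.78/1.312 = 9.744 mg/L.
e^(−k_d t) = e^(−0.298×1.970) = 0.5560; e^(−k_a t) = e^(−1.61×1.970) = 0.04193.
D = 9.744 × (0.5560 − 0.04193) + 3.70 × 0.04193 = 5.009 + 0.1551 = 5.164 mg/L.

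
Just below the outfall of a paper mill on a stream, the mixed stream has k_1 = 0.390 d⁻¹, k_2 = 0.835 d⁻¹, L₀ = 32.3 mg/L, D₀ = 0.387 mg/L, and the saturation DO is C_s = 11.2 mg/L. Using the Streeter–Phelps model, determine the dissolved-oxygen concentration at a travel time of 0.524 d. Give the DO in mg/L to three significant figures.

k_1 L₀/(k_2−k_1) = 0.390×32.3/(0.835−0.390) = 12.60/0.4450 = 28.31 mg/L.
e^(−k_1 t) = e^(−0.390×0.5240) = 0.8152; e^(−k_2 t) = e^(−0.835×0.5240) = 0.6456.
D = 28.31 × (0.8152 − 0.6456) + 0.387 × 0.6456 = 4.799 + 0.2499 = 5.049 mg/L.
DO = C_s − D = 11.2 − 5.049 = 6.151 mg/L.

DO ≈ 6.15 mg/L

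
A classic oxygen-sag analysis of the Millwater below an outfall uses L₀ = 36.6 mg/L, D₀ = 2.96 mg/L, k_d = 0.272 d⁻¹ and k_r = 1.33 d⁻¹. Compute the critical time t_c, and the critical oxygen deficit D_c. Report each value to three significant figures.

t_c ≈ 1.14 d; D_c ≈ 5.48 mg/L

At the critical point dD/dt = 0, so k_d L₀ e^(−k_d t) = k_r D. Substituting D(t) from the Streeter–Phelps equation and solving for t gives
t_c = ln[(k_r/k_d)(1 − D₀(k_r−k_d)/(k_d L₀))] / (k_r−k_d).
Here k_r−k_d = 1.058 d⁻¹ and 1 − D₀(k_r−k_d)/(k_d L₀) = 1 − 2.96×1.058/(0.272×36.6) = 0.6854, so
t_c = ln(4.890 × 0.6854) / 1.058 = 1.209 / 1.058 = 1.143 d.
L(t_c) = L₀ e^(−k_d t_c) = 36.6 × 0.7328 = 26.82 mg/L, and at the critical point k_r D_c = k_d L, so D_c = (0.272/1.33) × 26.82 = 5.485 mg/L.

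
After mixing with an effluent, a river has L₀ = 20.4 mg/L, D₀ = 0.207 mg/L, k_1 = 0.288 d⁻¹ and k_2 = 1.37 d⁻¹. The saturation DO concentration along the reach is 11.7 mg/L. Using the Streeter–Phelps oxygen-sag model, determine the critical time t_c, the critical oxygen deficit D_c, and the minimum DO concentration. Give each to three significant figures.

At the critical point dD/dt = 0, so k_1 L₀ e^(−k_1 t) = k_2 D. Substituting D(t) from the Streeter–Phelps equation and solving for t gives
t_c = ln[(k_2/k_1)(1 − D₀(k_2−k_1)/(k_1 L₀))] / (k_2−k_1).
Here k_2−k_1 = 1.082 d⁻¹ and 1 − D₀(k_2−k_1)/(k_1 L₀) = 1 − 0.207×1.082/(0.288×20.4) = 0.9619, so
t_c = ln(4.757 × 0.9619) / 1.082 = 1.521 / 1.082 = 1.405 d.
D_c = (k_1/k_2) L₀ e^(−k_1 t_c) = (0.288/1.37) × 20.4 × e^(−0.288×1.405) = 0.2102 × 20.4 × 0.6671 = 2.861 mg/L.
Minimum DO = C_s − D_c = 11.7 − 2.861 = 8.839 mg/L.

t_c ≈ 1.41 d; D_c ≈ 2.86 mg/L; min DO ≈ 8.84 mg/L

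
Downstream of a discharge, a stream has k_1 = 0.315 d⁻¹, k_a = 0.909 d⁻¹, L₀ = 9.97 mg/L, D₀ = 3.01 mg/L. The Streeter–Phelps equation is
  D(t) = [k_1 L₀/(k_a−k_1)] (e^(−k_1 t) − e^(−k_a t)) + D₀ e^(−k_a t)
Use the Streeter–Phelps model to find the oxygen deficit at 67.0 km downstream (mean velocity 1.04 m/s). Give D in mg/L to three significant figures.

D ≈ 3.02 mg/L

Travel time t = x/v = 67.0 km / (1.04 m/s) = 67000 m / 1.04 m/s = 64420 s = 0.7456 d.
k_1 L₀/(k_a−k_1) = 0.315×9.97/(0.909−0.315) = 3.141/0.5940 = 5.287 mg/L.
e^(−k_1 t) = e^(−0.315×0.7456) = 0.7907; e^(−k_a t) = e^(−0.909×0.7456) = 0.5077.
D = 5.287 × (0.7907 − 0.5077) + 3.01 × 0.5077 = 1.496 + 1.528 = 3.024 mg/L.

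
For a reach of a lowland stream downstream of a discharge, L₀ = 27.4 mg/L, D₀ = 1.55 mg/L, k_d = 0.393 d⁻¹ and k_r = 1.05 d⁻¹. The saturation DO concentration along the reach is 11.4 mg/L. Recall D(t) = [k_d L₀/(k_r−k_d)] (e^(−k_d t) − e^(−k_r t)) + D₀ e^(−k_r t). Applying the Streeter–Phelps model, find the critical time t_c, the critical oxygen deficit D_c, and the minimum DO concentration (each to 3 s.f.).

At the critical point dD/dt = 0, so k_d L₀ e^(−k_d t) = k_r D. Substituting D(t) from the Streeter–Phelps equation and solving for t gives
t_c = ln[(k_r/k_d)(1 − D₀(k_r−k_d)/(k_d L₀))] / (k_r−k_d).
Here k_r−k_d = 0.6570 d⁻¹ and 1 − D₀(k_r−k_d)/(k_d L₀) = 1 − 1.55×0.6570/(0.393×27.4) = 0.9054, so
t_c = ln(2.672 × 0.9054) / 0.6570 = 0.8834 / 0.6570 = 1.345 d.
D_c = (k_d/k_r) L₀ e^(−k_d t_c) = (0.393/1.05) × 27.4 × e^(−0.393×1.345) = 0.3743 × 27.4 × 0.5895 = 6.046 mg/L.
Minimum DO = C_s − D_c = 11.4 − 6.046 = 5.354 mg/L.

t_c ≈ 1.34 d; D_c ≈ 6.05 mg/L; min DO ≈ 5.35 mg/L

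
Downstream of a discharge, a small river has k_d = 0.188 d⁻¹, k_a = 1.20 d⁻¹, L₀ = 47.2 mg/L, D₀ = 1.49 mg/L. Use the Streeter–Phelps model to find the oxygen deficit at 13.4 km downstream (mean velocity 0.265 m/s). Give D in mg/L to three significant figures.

Travel time t = x/v = 13.4 km / (0.265 m/s) = 13400 m / 0.265 m/s = 50570 s = 0.5853 d.
k_d L₀/(k_a−k_d) = 0.188×47.2/(1.20−0.188) = 8.874/1.012 = 8.768 mg/L.
e^(−k_d t) = e^(−0.188×0.5853) = 0.8958; e^(−k_a t) = e^(−1.20×0.5853) = 0.4954.
D = 8.768 × (0.8958 − 0.4954) + 1.49 × 0.4954 = 3.511 + 0.7382 = 4.249 mg/L.

D ≈ 4.25 mg/L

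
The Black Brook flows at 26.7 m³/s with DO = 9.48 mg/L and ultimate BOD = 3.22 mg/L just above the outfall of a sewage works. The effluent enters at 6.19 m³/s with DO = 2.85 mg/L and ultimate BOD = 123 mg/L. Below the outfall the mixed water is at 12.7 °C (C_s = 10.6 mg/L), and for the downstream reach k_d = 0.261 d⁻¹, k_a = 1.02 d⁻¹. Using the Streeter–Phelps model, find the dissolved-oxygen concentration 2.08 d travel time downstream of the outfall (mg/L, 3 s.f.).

Mixed DO = (26.7×9.48 + 6.19×2.85)/(26.7+6.19) = 270.8/32.89 = 8.232 mg/L.
Mixed L₀ = (26.7×3.22 + 6.19×123)/(32.89) = 847.3/32.89 = 25.76 mg/L.
Initial deficit D₀ = C_s − DO₀ = 10.6 − 8.232 = 2.368 mg/L.
D(2.08) = [0.261×25.76/(1.02−0.261)](e^(−0.261×2.08) − e^(−1.02×2.08)) + 2.368 e^(−1.02×2.08)
= 8.859 × (0.5811 − 0.1198) + 2.368 × 0.1198 = 4.370 mg/L.
DO = 10.6 − 4.370 = 6.230 mg/L.

DO ≈ 6.23 mg/L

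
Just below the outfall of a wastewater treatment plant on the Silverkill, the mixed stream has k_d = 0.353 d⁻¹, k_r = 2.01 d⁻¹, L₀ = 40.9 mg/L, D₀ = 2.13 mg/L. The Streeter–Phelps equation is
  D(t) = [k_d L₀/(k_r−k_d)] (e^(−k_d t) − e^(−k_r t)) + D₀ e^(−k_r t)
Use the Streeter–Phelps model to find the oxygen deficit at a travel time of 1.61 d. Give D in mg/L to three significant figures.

k_d L₀/(k_r−k_d) = 0.353×40.9/(2.01−0.353) = 14.44/1.657 = 8.713 mg/L.
e^(−k_d t) = e^(−0.353×1.610) = 0.5665; e^(−k_r t) = e^(−2.01×1.610) = 0.03932.
D = 8.713 × (0.5665 − 0.03932) + 2.13 × 0.03932 = 4.593 + 0.08375 = 4.677 mg/L.

D ≈ 4.68 mg/L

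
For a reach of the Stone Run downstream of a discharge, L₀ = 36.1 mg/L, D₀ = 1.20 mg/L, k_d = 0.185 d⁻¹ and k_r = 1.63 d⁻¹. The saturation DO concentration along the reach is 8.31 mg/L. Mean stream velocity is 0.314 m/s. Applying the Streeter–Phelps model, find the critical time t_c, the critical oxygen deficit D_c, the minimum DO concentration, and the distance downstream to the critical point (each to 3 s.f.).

At the critical point dD/dt = 0, so k_d L₀ e^(−k_d t) = k_r D. Substituting D(t) from the Streeter–Phelps equation and solving for t gives
t_c = ln[(k_r/k_d)(1 − D₀(k_r−k_d)/(k_d L₀))] / (k_r−k_d).
Here k_r−k_d = 1.445 d⁻¹ and 1 − D₀(k_r−k_d)/(k_d L₀) = 1 − 1.20×1.445/(0.185×36.1) = 0.7404, so
t_c = ln(8.811 × 0.7404) / 1.445 = 1.875 / 1.445 = 1.298 d.
D_c = (k_d/k_r) L₀ e^(−k_d t_c) = (0.185/1.63) × 36.1 × e^(−0.185×1.298) = 0.1135 × 36.1 × 0.7866 = 3.223 mg/L.
Minimum DO = C_s − D_c = 8.31 − 3.223 = 5.087 mg/L.
x_c = v t_c = 0.314 m/s × 1.298 d × 86400 s/d = 35210 m ≈ 35.2 km.

t_c ≈ 1.30 d; D_c ≈ 3.22 mg/L; min DO ≈ 5.09 mg/L; x_c ≈ 35.2 km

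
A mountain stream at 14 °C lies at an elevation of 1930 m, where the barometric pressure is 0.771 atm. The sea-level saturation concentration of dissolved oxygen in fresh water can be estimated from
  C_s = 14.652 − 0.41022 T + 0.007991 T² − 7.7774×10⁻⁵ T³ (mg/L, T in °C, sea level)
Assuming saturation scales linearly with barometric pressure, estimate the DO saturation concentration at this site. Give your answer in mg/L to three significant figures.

At sea level: C_s = 14.652 − 0.41022×14 + 0.007991×14² − 7.7774×10⁻⁵×14³ = 10.26 mg/L.
Pressure correction: C_s' = 10.26 × 0.771 = 7.912 mg/L.

C_s ≈ 7.91 mg/L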